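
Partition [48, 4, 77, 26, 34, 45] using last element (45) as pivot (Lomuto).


Pivot: 45
  4 <= 45: swap -> [4, 48, 77, 26, 34, 45]
  26 <= 45: swap -> [4, 26, 77, 48, 34, 45]
  34 <= 45: swap -> [4, 26, 34, 48, 77, 45]
Place pivot at 3: [4, 26, 34, 45, 77, 48]

Partitioned: [4, 26, 34, 45, 77, 48]


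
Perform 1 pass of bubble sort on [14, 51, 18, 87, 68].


Initial: [14, 51, 18, 87, 68]
Pass 1: [14, 18, 51, 68, 87] (2 swaps)

After 1 pass: [14, 18, 51, 68, 87]


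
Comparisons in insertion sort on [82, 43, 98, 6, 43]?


Algorithm: insertion sort
Input: [82, 43, 98, 6, 43]
Sorted: [6, 43, 43, 82, 98]

8


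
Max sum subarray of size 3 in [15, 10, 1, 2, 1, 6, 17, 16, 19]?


[0:3]: 26
[1:4]: 13
[2:5]: 4
[3:6]: 9
[4:7]: 24
[5:8]: 39
[6:9]: 52

Max: 52 at [6:9]


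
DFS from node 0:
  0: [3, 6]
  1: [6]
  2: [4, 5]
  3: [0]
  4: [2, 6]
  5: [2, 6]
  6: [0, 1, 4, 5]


Visit 0, push [6, 3]
Visit 3, push []
Visit 6, push [5, 4, 1]
Visit 1, push []
Visit 4, push [2]
Visit 2, push [5]
Visit 5, push []

DFS order: [0, 3, 6, 1, 4, 2, 5]


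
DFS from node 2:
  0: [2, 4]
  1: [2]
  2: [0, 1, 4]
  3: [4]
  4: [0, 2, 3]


Visit 2, push [4, 1, 0]
Visit 0, push [4]
Visit 4, push [3]
Visit 3, push []
Visit 1, push []

DFS order: [2, 0, 4, 3, 1]


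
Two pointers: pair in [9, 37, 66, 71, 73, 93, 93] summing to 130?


lo=0(9)+hi=6(93)=102
lo=1(37)+hi=6(93)=130

Yes: 37+93=130


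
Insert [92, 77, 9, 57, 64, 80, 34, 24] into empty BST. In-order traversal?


Insert 92: root
Insert 77: L from 92
Insert 9: L from 92 -> L from 77
Insert 57: L from 92 -> L from 77 -> R from 9
Insert 64: L from 92 -> L from 77 -> R from 9 -> R from 57
Insert 80: L from 92 -> R from 77
Insert 34: L from 92 -> L from 77 -> R from 9 -> L from 57
Insert 24: L from 92 -> L from 77 -> R from 9 -> L from 57 -> L from 34

In-order: [9, 24, 34, 57, 64, 77, 80, 92]


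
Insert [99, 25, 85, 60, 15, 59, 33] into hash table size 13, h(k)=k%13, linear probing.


Insert 99: h=8 -> slot 8
Insert 25: h=12 -> slot 12
Insert 85: h=7 -> slot 7
Insert 60: h=8, 1 probes -> slot 9
Insert 15: h=2 -> slot 2
Insert 59: h=7, 3 probes -> slot 10
Insert 33: h=7, 4 probes -> slot 11

Table: [None, None, 15, None, None, None, None, 85, 99, 60, 59, 33, 25]


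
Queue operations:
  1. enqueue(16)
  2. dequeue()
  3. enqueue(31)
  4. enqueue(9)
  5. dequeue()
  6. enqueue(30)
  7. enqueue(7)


enqueue(16) -> [16]
dequeue()->16, []
enqueue(31) -> [31]
enqueue(9) -> [31, 9]
dequeue()->31, [9]
enqueue(30) -> [9, 30]
enqueue(7) -> [9, 30, 7]

Final queue: [9, 30, 7]


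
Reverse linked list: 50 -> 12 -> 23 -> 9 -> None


Step 1: curr=50, set curr.next=prev(None) | reversed so far: 50
Step 2: curr=12, set curr.next=prev(50) | reversed so far: 12 -> 50
Step 3: curr=23, set curr.next=prev(12) | reversed so far: 23 -> 12 -> 50
Step 4: curr=9, set curr.next=prev(23) | reversed so far: 9 -> 23 -> 12 -> 50

9 -> 23 -> 12 -> 50 -> None


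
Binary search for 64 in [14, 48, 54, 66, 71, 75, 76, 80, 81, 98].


Step 1: lo=0, hi=9, mid=4, val=71
Step 2: lo=0, hi=3, mid=1, val=48
Step 3: lo=2, hi=3, mid=2, val=54
Step 4: lo=3, hi=3, mid=3, val=66

Not found


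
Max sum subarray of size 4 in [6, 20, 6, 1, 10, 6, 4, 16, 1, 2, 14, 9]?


[0:4]: 33
[1:5]: 37
[2:6]: 23
[3:7]: 21
[4:8]: 36
[5:9]: 27
[6:10]: 23
[7:11]: 33
[8:12]: 26

Max: 37 at [1:5]


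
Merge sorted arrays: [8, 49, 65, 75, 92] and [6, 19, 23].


Take 6 from B
Take 8 from A
Take 19 from B
Take 23 from B

Merged: [6, 8, 19, 23, 49, 65, 75, 92]


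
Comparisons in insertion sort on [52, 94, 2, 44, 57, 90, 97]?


Algorithm: insertion sort
Input: [52, 94, 2, 44, 57, 90, 97]
Sorted: [2, 44, 52, 57, 90, 94, 97]

11


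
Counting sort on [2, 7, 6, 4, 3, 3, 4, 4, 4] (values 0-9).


Input: [2, 7, 6, 4, 3, 3, 4, 4, 4]
Counts: [0, 0, 1, 2, 4, 0, 1, 1, 0, 0]

Sorted: [2, 3, 3, 4, 4, 4, 4, 6, 7]


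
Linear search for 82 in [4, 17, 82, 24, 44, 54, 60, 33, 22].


i=0: 4!=82
i=1: 17!=82
i=2: 82==82 found!

Found at 2, 3 comps


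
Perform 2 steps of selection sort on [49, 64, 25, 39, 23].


Initial: [49, 64, 25, 39, 23]
Step 1: min=23 at 4
  Swap: [23, 64, 25, 39, 49]
Step 2: min=25 at 2
  Swap: [23, 25, 64, 39, 49]

After 2 steps: [23, 25, 64, 39, 49]


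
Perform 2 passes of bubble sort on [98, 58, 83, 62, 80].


Initial: [98, 58, 83, 62, 80]
Pass 1: [58, 83, 62, 80, 98] (4 swaps)
Pass 2: [58, 62, 80, 83, 98] (2 swaps)

After 2 passes: [58, 62, 80, 83, 98]


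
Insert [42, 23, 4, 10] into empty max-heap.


Insert 42: [42]
Insert 23: [42, 23]
Insert 4: [42, 23, 4]
Insert 10: [42, 23, 4, 10]

Final heap: [42, 23, 4, 10]


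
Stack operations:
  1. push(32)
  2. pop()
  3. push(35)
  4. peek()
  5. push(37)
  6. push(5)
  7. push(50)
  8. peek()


push(32) -> [32]
pop()->32, []
push(35) -> [35]
peek()->35
push(37) -> [35, 37]
push(5) -> [35, 37, 5]
push(50) -> [35, 37, 5, 50]
peek()->50

Final stack: [35, 37, 5, 50]


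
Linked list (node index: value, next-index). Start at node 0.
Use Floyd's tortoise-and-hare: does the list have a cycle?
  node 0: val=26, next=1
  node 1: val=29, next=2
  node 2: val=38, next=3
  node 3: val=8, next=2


Floyd's tortoise (slow, +1) and hare (fast, +2):
  init: slow=0, fast=0
  step 1: slow=1, fast=2
  step 2: slow=2, fast=2
  slow == fast at node 2: cycle detected

Cycle: yes


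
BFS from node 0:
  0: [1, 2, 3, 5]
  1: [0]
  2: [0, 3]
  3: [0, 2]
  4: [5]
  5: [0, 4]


Visit 0, enqueue [1, 2, 3, 5]
Visit 1, enqueue []
Visit 2, enqueue []
Visit 3, enqueue []
Visit 5, enqueue [4]
Visit 4, enqueue []

BFS order: [0, 1, 2, 3, 5, 4]


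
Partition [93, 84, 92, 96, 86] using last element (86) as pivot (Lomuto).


Pivot: 86
  84 <= 86: swap -> [84, 93, 92, 96, 86]
Place pivot at 1: [84, 86, 92, 96, 93]

Partitioned: [84, 86, 92, 96, 93]


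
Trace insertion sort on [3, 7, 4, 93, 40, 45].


Initial: [3, 7, 4, 93, 40, 45]
Insert 7: [3, 7, 4, 93, 40, 45]
Insert 4: [3, 4, 7, 93, 40, 45]
Insert 93: [3, 4, 7, 93, 40, 45]
Insert 40: [3, 4, 7, 40, 93, 45]
Insert 45: [3, 4, 7, 40, 45, 93]

Sorted: [3, 4, 7, 40, 45, 93]


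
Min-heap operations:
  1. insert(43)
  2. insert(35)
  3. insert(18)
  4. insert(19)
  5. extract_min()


insert(43) -> [43]
insert(35) -> [35, 43]
insert(18) -> [18, 43, 35]
insert(19) -> [18, 19, 35, 43]
extract_min()->18, [19, 43, 35]

Final heap: [19, 43, 35]


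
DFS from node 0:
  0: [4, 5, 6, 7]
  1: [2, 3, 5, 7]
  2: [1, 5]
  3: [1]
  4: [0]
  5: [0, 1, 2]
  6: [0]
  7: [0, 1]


Visit 0, push [7, 6, 5, 4]
Visit 4, push []
Visit 5, push [2, 1]
Visit 1, push [7, 3, 2]
Visit 2, push []
Visit 3, push []
Visit 7, push []
Visit 6, push []

DFS order: [0, 4, 5, 1, 2, 3, 7, 6]


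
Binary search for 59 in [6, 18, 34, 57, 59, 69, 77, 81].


Step 1: lo=0, hi=7, mid=3, val=57
Step 2: lo=4, hi=7, mid=5, val=69
Step 3: lo=4, hi=4, mid=4, val=59

Found at index 4


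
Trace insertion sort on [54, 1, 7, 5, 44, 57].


Initial: [54, 1, 7, 5, 44, 57]
Insert 1: [1, 54, 7, 5, 44, 57]
Insert 7: [1, 7, 54, 5, 44, 57]
Insert 5: [1, 5, 7, 54, 44, 57]
Insert 44: [1, 5, 7, 44, 54, 57]
Insert 57: [1, 5, 7, 44, 54, 57]

Sorted: [1, 5, 7, 44, 54, 57]


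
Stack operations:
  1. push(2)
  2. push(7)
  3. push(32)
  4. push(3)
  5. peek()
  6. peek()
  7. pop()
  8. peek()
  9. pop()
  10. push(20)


push(2) -> [2]
push(7) -> [2, 7]
push(32) -> [2, 7, 32]
push(3) -> [2, 7, 32, 3]
peek()->3
peek()->3
pop()->3, [2, 7, 32]
peek()->32
pop()->32, [2, 7]
push(20) -> [2, 7, 20]

Final stack: [2, 7, 20]


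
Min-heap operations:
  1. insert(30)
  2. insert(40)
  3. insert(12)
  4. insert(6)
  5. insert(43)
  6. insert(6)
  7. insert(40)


insert(30) -> [30]
insert(40) -> [30, 40]
insert(12) -> [12, 40, 30]
insert(6) -> [6, 12, 30, 40]
insert(43) -> [6, 12, 30, 40, 43]
insert(6) -> [6, 12, 6, 40, 43, 30]
insert(40) -> [6, 12, 6, 40, 43, 30, 40]

Final heap: [6, 12, 6, 40, 43, 30, 40]


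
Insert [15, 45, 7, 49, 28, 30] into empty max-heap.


Insert 15: [15]
Insert 45: [45, 15]
Insert 7: [45, 15, 7]
Insert 49: [49, 45, 7, 15]
Insert 28: [49, 45, 7, 15, 28]
Insert 30: [49, 45, 30, 15, 28, 7]

Final heap: [49, 45, 30, 15, 28, 7]


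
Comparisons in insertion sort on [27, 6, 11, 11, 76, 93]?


Algorithm: insertion sort
Input: [27, 6, 11, 11, 76, 93]
Sorted: [6, 11, 11, 27, 76, 93]

7


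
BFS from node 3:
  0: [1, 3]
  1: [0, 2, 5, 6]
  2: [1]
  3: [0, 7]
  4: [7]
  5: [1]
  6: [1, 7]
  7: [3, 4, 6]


Visit 3, enqueue [0, 7]
Visit 0, enqueue [1]
Visit 7, enqueue [4, 6]
Visit 1, enqueue [2, 5]
Visit 4, enqueue []
Visit 6, enqueue []
Visit 2, enqueue []
Visit 5, enqueue []

BFS order: [3, 0, 7, 1, 4, 6, 2, 5]


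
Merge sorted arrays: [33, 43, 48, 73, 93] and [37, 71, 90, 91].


Take 33 from A
Take 37 from B
Take 43 from A
Take 48 from A
Take 71 from B
Take 73 from A
Take 90 from B
Take 91 from B

Merged: [33, 37, 43, 48, 71, 73, 90, 91, 93]


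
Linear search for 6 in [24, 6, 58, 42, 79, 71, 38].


i=0: 24!=6
i=1: 6==6 found!

Found at 1, 2 comps


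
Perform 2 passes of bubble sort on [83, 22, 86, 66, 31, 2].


Initial: [83, 22, 86, 66, 31, 2]
Pass 1: [22, 83, 66, 31, 2, 86] (4 swaps)
Pass 2: [22, 66, 31, 2, 83, 86] (3 swaps)

After 2 passes: [22, 66, 31, 2, 83, 86]


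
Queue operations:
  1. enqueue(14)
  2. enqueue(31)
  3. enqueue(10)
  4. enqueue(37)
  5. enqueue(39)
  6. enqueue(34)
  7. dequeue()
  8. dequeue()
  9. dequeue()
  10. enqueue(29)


enqueue(14) -> [14]
enqueue(31) -> [14, 31]
enqueue(10) -> [14, 31, 10]
enqueue(37) -> [14, 31, 10, 37]
enqueue(39) -> [14, 31, 10, 37, 39]
enqueue(34) -> [14, 31, 10, 37, 39, 34]
dequeue()->14, [31, 10, 37, 39, 34]
dequeue()->31, [10, 37, 39, 34]
dequeue()->10, [37, 39, 34]
enqueue(29) -> [37, 39, 34, 29]

Final queue: [37, 39, 34, 29]


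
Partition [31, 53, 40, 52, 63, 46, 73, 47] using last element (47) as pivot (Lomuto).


Pivot: 47
  31 <= 47: advance i (no swap)
  40 <= 47: swap -> [31, 40, 53, 52, 63, 46, 73, 47]
  46 <= 47: swap -> [31, 40, 46, 52, 63, 53, 73, 47]
Place pivot at 3: [31, 40, 46, 47, 63, 53, 73, 52]

Partitioned: [31, 40, 46, 47, 63, 53, 73, 52]


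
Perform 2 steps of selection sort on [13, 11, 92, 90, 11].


Initial: [13, 11, 92, 90, 11]
Step 1: min=11 at 1
  Swap: [11, 13, 92, 90, 11]
Step 2: min=11 at 4
  Swap: [11, 11, 92, 90, 13]

After 2 steps: [11, 11, 92, 90, 13]


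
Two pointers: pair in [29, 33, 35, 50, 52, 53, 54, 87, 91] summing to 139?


lo=0(29)+hi=8(91)=120
lo=1(33)+hi=8(91)=124
lo=2(35)+hi=8(91)=126
lo=3(50)+hi=8(91)=141
lo=3(50)+hi=7(87)=137
lo=4(52)+hi=7(87)=139

Yes: 52+87=139


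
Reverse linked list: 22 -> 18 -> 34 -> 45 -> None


Step 1: curr=22, set curr.next=prev(None) | reversed so far: 22
Step 2: curr=18, set curr.next=prev(22) | reversed so far: 18 -> 22
Step 3: curr=34, set curr.next=prev(18) | reversed so far: 34 -> 18 -> 22
Step 4: curr=45, set curr.next=prev(34) | reversed so far: 45 -> 34 -> 18 -> 22

45 -> 34 -> 18 -> 22 -> None


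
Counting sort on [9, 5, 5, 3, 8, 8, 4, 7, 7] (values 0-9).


Input: [9, 5, 5, 3, 8, 8, 4, 7, 7]
Counts: [0, 0, 0, 1, 1, 2, 0, 2, 2, 1]

Sorted: [3, 4, 5, 5, 7, 7, 8, 8, 9]


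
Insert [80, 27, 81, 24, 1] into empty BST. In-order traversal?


Insert 80: root
Insert 27: L from 80
Insert 81: R from 80
Insert 24: L from 80 -> L from 27
Insert 1: L from 80 -> L from 27 -> L from 24

In-order: [1, 24, 27, 80, 81]


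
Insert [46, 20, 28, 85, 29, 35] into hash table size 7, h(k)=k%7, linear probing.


Insert 46: h=4 -> slot 4
Insert 20: h=6 -> slot 6
Insert 28: h=0 -> slot 0
Insert 85: h=1 -> slot 1
Insert 29: h=1, 1 probes -> slot 2
Insert 35: h=0, 3 probes -> slot 3

Table: [28, 85, 29, 35, 46, None, 20]


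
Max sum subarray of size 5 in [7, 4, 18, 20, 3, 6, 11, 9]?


[0:5]: 52
[1:6]: 51
[2:7]: 58
[3:8]: 49

Max: 58 at [2:7]


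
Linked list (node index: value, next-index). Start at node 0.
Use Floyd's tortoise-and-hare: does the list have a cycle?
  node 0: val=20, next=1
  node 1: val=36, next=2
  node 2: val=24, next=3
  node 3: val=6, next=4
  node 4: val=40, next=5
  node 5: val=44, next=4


Floyd's tortoise (slow, +1) and hare (fast, +2):
  init: slow=0, fast=0
  step 1: slow=1, fast=2
  step 2: slow=2, fast=4
  step 3: slow=3, fast=4
  step 4: slow=4, fast=4
  slow == fast at node 4: cycle detected

Cycle: yes


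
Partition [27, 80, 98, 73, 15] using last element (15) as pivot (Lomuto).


Pivot: 15
Place pivot at 0: [15, 80, 98, 73, 27]

Partitioned: [15, 80, 98, 73, 27]


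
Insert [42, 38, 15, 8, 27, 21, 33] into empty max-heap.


Insert 42: [42]
Insert 38: [42, 38]
Insert 15: [42, 38, 15]
Insert 8: [42, 38, 15, 8]
Insert 27: [42, 38, 15, 8, 27]
Insert 21: [42, 38, 21, 8, 27, 15]
Insert 33: [42, 38, 33, 8, 27, 15, 21]

Final heap: [42, 38, 33, 8, 27, 15, 21]


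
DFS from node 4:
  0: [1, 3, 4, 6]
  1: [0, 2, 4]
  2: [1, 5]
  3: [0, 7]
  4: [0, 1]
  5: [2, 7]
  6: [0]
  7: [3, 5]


Visit 4, push [1, 0]
Visit 0, push [6, 3, 1]
Visit 1, push [2]
Visit 2, push [5]
Visit 5, push [7]
Visit 7, push [3]
Visit 3, push []
Visit 6, push []

DFS order: [4, 0, 1, 2, 5, 7, 3, 6]


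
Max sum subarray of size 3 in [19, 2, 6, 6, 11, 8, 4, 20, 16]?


[0:3]: 27
[1:4]: 14
[2:5]: 23
[3:6]: 25
[4:7]: 23
[5:8]: 32
[6:9]: 40

Max: 40 at [6:9]


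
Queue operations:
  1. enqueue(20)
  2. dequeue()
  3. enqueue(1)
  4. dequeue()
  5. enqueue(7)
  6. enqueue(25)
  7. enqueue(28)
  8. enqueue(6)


enqueue(20) -> [20]
dequeue()->20, []
enqueue(1) -> [1]
dequeue()->1, []
enqueue(7) -> [7]
enqueue(25) -> [7, 25]
enqueue(28) -> [7, 25, 28]
enqueue(6) -> [7, 25, 28, 6]

Final queue: [7, 25, 28, 6]


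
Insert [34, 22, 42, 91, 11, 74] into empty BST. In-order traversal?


Insert 34: root
Insert 22: L from 34
Insert 42: R from 34
Insert 91: R from 34 -> R from 42
Insert 11: L from 34 -> L from 22
Insert 74: R from 34 -> R from 42 -> L from 91

In-order: [11, 22, 34, 42, 74, 91]


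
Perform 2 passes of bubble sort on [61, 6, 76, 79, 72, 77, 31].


Initial: [61, 6, 76, 79, 72, 77, 31]
Pass 1: [6, 61, 76, 72, 77, 31, 79] (4 swaps)
Pass 2: [6, 61, 72, 76, 31, 77, 79] (2 swaps)

After 2 passes: [6, 61, 72, 76, 31, 77, 79]


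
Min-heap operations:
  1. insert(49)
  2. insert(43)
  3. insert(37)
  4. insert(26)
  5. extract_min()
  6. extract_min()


insert(49) -> [49]
insert(43) -> [43, 49]
insert(37) -> [37, 49, 43]
insert(26) -> [26, 37, 43, 49]
extract_min()->26, [37, 49, 43]
extract_min()->37, [43, 49]

Final heap: [43, 49]


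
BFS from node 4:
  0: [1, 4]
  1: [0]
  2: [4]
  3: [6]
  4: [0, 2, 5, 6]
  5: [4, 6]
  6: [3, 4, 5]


Visit 4, enqueue [0, 2, 5, 6]
Visit 0, enqueue [1]
Visit 2, enqueue []
Visit 5, enqueue []
Visit 6, enqueue [3]
Visit 1, enqueue []
Visit 3, enqueue []

BFS order: [4, 0, 2, 5, 6, 1, 3]


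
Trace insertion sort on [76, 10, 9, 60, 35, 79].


Initial: [76, 10, 9, 60, 35, 79]
Insert 10: [10, 76, 9, 60, 35, 79]
Insert 9: [9, 10, 76, 60, 35, 79]
Insert 60: [9, 10, 60, 76, 35, 79]
Insert 35: [9, 10, 35, 60, 76, 79]
Insert 79: [9, 10, 35, 60, 76, 79]

Sorted: [9, 10, 35, 60, 76, 79]


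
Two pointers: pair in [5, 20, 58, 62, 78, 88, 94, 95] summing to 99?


lo=0(5)+hi=7(95)=100
lo=0(5)+hi=6(94)=99

Yes: 5+94=99


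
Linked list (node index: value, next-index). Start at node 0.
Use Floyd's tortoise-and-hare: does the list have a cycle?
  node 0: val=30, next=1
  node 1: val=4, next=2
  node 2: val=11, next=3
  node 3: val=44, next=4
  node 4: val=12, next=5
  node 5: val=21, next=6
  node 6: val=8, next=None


Floyd's tortoise (slow, +1) and hare (fast, +2):
  init: slow=0, fast=0
  step 1: slow=1, fast=2
  step 2: slow=2, fast=4
  step 3: slow=3, fast=6
  step 4: fast -> None, no cycle

Cycle: no


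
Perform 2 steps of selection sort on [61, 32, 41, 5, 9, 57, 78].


Initial: [61, 32, 41, 5, 9, 57, 78]
Step 1: min=5 at 3
  Swap: [5, 32, 41, 61, 9, 57, 78]
Step 2: min=9 at 4
  Swap: [5, 9, 41, 61, 32, 57, 78]

After 2 steps: [5, 9, 41, 61, 32, 57, 78]


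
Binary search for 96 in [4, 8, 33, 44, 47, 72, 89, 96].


Step 1: lo=0, hi=7, mid=3, val=44
Step 2: lo=4, hi=7, mid=5, val=72
Step 3: lo=6, hi=7, mid=6, val=89
Step 4: lo=7, hi=7, mid=7, val=96

Found at index 7


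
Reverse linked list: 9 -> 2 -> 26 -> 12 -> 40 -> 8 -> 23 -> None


Step 1: curr=9, set curr.next=prev(None) | reversed so far: 9
Step 2: curr=2, set curr.next=prev(9) | reversed so far: 2 -> 9
Step 3: curr=26, set curr.next=prev(2) | reversed so far: 26 -> 2 -> 9
Step 4: curr=12, set curr.next=prev(26) | reversed so far: 12 -> 26 -> 2 -> 9
Step 5: curr=40, set curr.next=prev(12) | reversed so far: 40 -> 12 -> 26 -> 2 -> 9
Step 6: curr=8, set curr.next=prev(40) | reversed so far: 8 -> 40 -> 12 -> 26 -> 2 -> 9
Step 7: curr=23, set curr.next=prev(8) | reversed so far: 23 -> 8 -> 40 -> 12 -> 26 -> 2 -> 9

23 -> 8 -> 40 -> 12 -> 26 -> 2 -> 9 -> None


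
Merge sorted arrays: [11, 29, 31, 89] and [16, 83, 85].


Take 11 from A
Take 16 from B
Take 29 from A
Take 31 from A
Take 83 from B
Take 85 from B

Merged: [11, 16, 29, 31, 83, 85, 89]


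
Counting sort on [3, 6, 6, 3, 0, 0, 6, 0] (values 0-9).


Input: [3, 6, 6, 3, 0, 0, 6, 0]
Counts: [3, 0, 0, 2, 0, 0, 3, 0, 0, 0]

Sorted: [0, 0, 0, 3, 3, 6, 6, 6]


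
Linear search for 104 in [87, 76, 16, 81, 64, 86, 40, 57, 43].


i=0: 87!=104
i=1: 76!=104
i=2: 16!=104
i=3: 81!=104
i=4: 64!=104
i=5: 86!=104
i=6: 40!=104
i=7: 57!=104
i=8: 43!=104

Not found, 9 comps


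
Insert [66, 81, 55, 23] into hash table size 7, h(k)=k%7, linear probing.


Insert 66: h=3 -> slot 3
Insert 81: h=4 -> slot 4
Insert 55: h=6 -> slot 6
Insert 23: h=2 -> slot 2

Table: [None, None, 23, 66, 81, None, 55]


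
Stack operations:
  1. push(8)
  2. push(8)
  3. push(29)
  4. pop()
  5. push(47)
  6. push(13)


push(8) -> [8]
push(8) -> [8, 8]
push(29) -> [8, 8, 29]
pop()->29, [8, 8]
push(47) -> [8, 8, 47]
push(13) -> [8, 8, 47, 13]

Final stack: [8, 8, 47, 13]


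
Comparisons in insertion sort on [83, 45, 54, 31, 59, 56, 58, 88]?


Algorithm: insertion sort
Input: [83, 45, 54, 31, 59, 56, 58, 88]
Sorted: [31, 45, 54, 56, 58, 59, 83, 88]

15


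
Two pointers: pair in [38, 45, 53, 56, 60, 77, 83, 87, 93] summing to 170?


lo=0(38)+hi=8(93)=131
lo=1(45)+hi=8(93)=138
lo=2(53)+hi=8(93)=146
lo=3(56)+hi=8(93)=149
lo=4(60)+hi=8(93)=153
lo=5(77)+hi=8(93)=170

Yes: 77+93=170


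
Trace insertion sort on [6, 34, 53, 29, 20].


Initial: [6, 34, 53, 29, 20]
Insert 34: [6, 34, 53, 29, 20]
Insert 53: [6, 34, 53, 29, 20]
Insert 29: [6, 29, 34, 53, 20]
Insert 20: [6, 20, 29, 34, 53]

Sorted: [6, 20, 29, 34, 53]


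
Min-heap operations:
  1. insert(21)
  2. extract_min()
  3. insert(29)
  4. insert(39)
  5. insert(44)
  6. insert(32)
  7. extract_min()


insert(21) -> [21]
extract_min()->21, []
insert(29) -> [29]
insert(39) -> [29, 39]
insert(44) -> [29, 39, 44]
insert(32) -> [29, 32, 44, 39]
extract_min()->29, [32, 39, 44]

Final heap: [32, 39, 44]


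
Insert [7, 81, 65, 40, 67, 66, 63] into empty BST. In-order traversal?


Insert 7: root
Insert 81: R from 7
Insert 65: R from 7 -> L from 81
Insert 40: R from 7 -> L from 81 -> L from 65
Insert 67: R from 7 -> L from 81 -> R from 65
Insert 66: R from 7 -> L from 81 -> R from 65 -> L from 67
Insert 63: R from 7 -> L from 81 -> L from 65 -> R from 40

In-order: [7, 40, 63, 65, 66, 67, 81]


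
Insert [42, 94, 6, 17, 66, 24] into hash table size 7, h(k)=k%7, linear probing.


Insert 42: h=0 -> slot 0
Insert 94: h=3 -> slot 3
Insert 6: h=6 -> slot 6
Insert 17: h=3, 1 probes -> slot 4
Insert 66: h=3, 2 probes -> slot 5
Insert 24: h=3, 5 probes -> slot 1

Table: [42, 24, None, 94, 17, 66, 6]


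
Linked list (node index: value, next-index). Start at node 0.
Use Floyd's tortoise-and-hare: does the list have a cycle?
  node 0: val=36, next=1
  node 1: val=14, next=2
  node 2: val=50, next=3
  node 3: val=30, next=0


Floyd's tortoise (slow, +1) and hare (fast, +2):
  init: slow=0, fast=0
  step 1: slow=1, fast=2
  step 2: slow=2, fast=0
  step 3: slow=3, fast=2
  step 4: slow=0, fast=0
  slow == fast at node 0: cycle detected

Cycle: yes


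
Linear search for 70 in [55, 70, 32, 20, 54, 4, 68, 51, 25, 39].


i=0: 55!=70
i=1: 70==70 found!

Found at 1, 2 comps


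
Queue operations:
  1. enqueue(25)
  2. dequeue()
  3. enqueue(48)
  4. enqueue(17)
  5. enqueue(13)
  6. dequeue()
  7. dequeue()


enqueue(25) -> [25]
dequeue()->25, []
enqueue(48) -> [48]
enqueue(17) -> [48, 17]
enqueue(13) -> [48, 17, 13]
dequeue()->48, [17, 13]
dequeue()->17, [13]

Final queue: [13]


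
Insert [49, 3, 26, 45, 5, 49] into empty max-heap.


Insert 49: [49]
Insert 3: [49, 3]
Insert 26: [49, 3, 26]
Insert 45: [49, 45, 26, 3]
Insert 5: [49, 45, 26, 3, 5]
Insert 49: [49, 45, 49, 3, 5, 26]

Final heap: [49, 45, 49, 3, 5, 26]


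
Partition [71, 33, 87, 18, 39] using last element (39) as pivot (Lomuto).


Pivot: 39
  33 <= 39: swap -> [33, 71, 87, 18, 39]
  18 <= 39: swap -> [33, 18, 87, 71, 39]
Place pivot at 2: [33, 18, 39, 71, 87]

Partitioned: [33, 18, 39, 71, 87]


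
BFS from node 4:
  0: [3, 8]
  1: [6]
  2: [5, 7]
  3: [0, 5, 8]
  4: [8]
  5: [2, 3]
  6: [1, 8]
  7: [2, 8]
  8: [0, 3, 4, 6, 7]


Visit 4, enqueue [8]
Visit 8, enqueue [0, 3, 6, 7]
Visit 0, enqueue []
Visit 3, enqueue [5]
Visit 6, enqueue [1]
Visit 7, enqueue [2]
Visit 5, enqueue []
Visit 1, enqueue []
Visit 2, enqueue []

BFS order: [4, 8, 0, 3, 6, 7, 5, 1, 2]


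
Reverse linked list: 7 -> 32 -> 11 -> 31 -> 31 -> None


Step 1: curr=7, set curr.next=prev(None) | reversed so far: 7
Step 2: curr=32, set curr.next=prev(7) | reversed so far: 32 -> 7
Step 3: curr=11, set curr.next=prev(32) | reversed so far: 11 -> 32 -> 7
Step 4: curr=31, set curr.next=prev(11) | reversed so far: 31 -> 11 -> 32 -> 7
Step 5: curr=31, set curr.next=prev(31) | reversed so far: 31 -> 31 -> 11 -> 32 -> 7

31 -> 31 -> 11 -> 32 -> 7 -> None


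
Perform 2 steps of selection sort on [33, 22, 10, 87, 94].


Initial: [33, 22, 10, 87, 94]
Step 1: min=10 at 2
  Swap: [10, 22, 33, 87, 94]
Step 2: min=22 at 1
  Swap: [10, 22, 33, 87, 94]

After 2 steps: [10, 22, 33, 87, 94]


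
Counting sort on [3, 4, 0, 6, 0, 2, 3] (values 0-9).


Input: [3, 4, 0, 6, 0, 2, 3]
Counts: [2, 0, 1, 2, 1, 0, 1, 0, 0, 0]

Sorted: [0, 0, 2, 3, 3, 4, 6]


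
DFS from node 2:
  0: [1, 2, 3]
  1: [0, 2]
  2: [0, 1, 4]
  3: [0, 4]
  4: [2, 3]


Visit 2, push [4, 1, 0]
Visit 0, push [3, 1]
Visit 1, push []
Visit 3, push [4]
Visit 4, push []

DFS order: [2, 0, 1, 3, 4]


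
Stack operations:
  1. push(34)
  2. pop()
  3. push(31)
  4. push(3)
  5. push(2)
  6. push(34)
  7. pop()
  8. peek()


push(34) -> [34]
pop()->34, []
push(31) -> [31]
push(3) -> [31, 3]
push(2) -> [31, 3, 2]
push(34) -> [31, 3, 2, 34]
pop()->34, [31, 3, 2]
peek()->2

Final stack: [31, 3, 2]


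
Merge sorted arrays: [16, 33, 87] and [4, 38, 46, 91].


Take 4 from B
Take 16 from A
Take 33 from A
Take 38 from B
Take 46 from B
Take 87 from A

Merged: [4, 16, 33, 38, 46, 87, 91]


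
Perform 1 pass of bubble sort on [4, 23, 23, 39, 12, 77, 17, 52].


Initial: [4, 23, 23, 39, 12, 77, 17, 52]
Pass 1: [4, 23, 23, 12, 39, 17, 52, 77] (3 swaps)

After 1 pass: [4, 23, 23, 12, 39, 17, 52, 77]


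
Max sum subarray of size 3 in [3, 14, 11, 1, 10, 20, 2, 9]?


[0:3]: 28
[1:4]: 26
[2:5]: 22
[3:6]: 31
[4:7]: 32
[5:8]: 31

Max: 32 at [4:7]


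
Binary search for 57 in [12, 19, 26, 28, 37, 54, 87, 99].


Step 1: lo=0, hi=7, mid=3, val=28
Step 2: lo=4, hi=7, mid=5, val=54
Step 3: lo=6, hi=7, mid=6, val=87

Not found


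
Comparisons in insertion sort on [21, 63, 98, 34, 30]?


Algorithm: insertion sort
Input: [21, 63, 98, 34, 30]
Sorted: [21, 30, 34, 63, 98]

9


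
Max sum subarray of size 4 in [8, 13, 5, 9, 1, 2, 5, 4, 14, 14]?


[0:4]: 35
[1:5]: 28
[2:6]: 17
[3:7]: 17
[4:8]: 12
[5:9]: 25
[6:10]: 37

Max: 37 at [6:10]


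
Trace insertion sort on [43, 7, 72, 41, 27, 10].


Initial: [43, 7, 72, 41, 27, 10]
Insert 7: [7, 43, 72, 41, 27, 10]
Insert 72: [7, 43, 72, 41, 27, 10]
Insert 41: [7, 41, 43, 72, 27, 10]
Insert 27: [7, 27, 41, 43, 72, 10]
Insert 10: [7, 10, 27, 41, 43, 72]

Sorted: [7, 10, 27, 41, 43, 72]


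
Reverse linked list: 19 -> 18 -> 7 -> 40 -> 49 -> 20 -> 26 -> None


Step 1: curr=19, set curr.next=prev(None) | reversed so far: 19
Step 2: curr=18, set curr.next=prev(19) | reversed so far: 18 -> 19
Step 3: curr=7, set curr.next=prev(18) | reversed so far: 7 -> 18 -> 19
Step 4: curr=40, set curr.next=prev(7) | reversed so far: 40 -> 7 -> 18 -> 19
Step 5: curr=49, set curr.next=prev(40) | reversed so far: 49 -> 40 -> 7 -> 18 -> 19
Step 6: curr=20, set curr.next=prev(49) | reversed so far: 20 -> 49 -> 40 -> 7 -> 18 -> 19
Step 7: curr=26, set curr.next=prev(20) | reversed so far: 26 -> 20 -> 49 -> 40 -> 7 -> 18 -> 19

26 -> 20 -> 49 -> 40 -> 7 -> 18 -> 19 -> None


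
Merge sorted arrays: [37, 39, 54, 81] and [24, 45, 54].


Take 24 from B
Take 37 from A
Take 39 from A
Take 45 from B
Take 54 from A
Take 54 from B

Merged: [24, 37, 39, 45, 54, 54, 81]


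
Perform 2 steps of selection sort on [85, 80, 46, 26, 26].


Initial: [85, 80, 46, 26, 26]
Step 1: min=26 at 3
  Swap: [26, 80, 46, 85, 26]
Step 2: min=26 at 4
  Swap: [26, 26, 46, 85, 80]

After 2 steps: [26, 26, 46, 85, 80]


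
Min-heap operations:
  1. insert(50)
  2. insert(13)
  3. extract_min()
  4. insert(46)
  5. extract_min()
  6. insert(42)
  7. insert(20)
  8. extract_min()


insert(50) -> [50]
insert(13) -> [13, 50]
extract_min()->13, [50]
insert(46) -> [46, 50]
extract_min()->46, [50]
insert(42) -> [42, 50]
insert(20) -> [20, 50, 42]
extract_min()->20, [42, 50]

Final heap: [42, 50]


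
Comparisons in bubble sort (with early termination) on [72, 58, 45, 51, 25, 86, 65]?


Algorithm: bubble sort (with early termination)
Input: [72, 58, 45, 51, 25, 86, 65]
Sorted: [25, 45, 51, 58, 65, 72, 86]

20


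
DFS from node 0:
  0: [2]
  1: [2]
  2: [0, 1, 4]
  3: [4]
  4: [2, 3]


Visit 0, push [2]
Visit 2, push [4, 1]
Visit 1, push []
Visit 4, push [3]
Visit 3, push []

DFS order: [0, 2, 1, 4, 3]


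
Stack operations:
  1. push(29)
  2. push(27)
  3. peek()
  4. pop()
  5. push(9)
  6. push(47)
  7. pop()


push(29) -> [29]
push(27) -> [29, 27]
peek()->27
pop()->27, [29]
push(9) -> [29, 9]
push(47) -> [29, 9, 47]
pop()->47, [29, 9]

Final stack: [29, 9]


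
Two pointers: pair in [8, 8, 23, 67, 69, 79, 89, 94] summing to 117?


lo=0(8)+hi=7(94)=102
lo=1(8)+hi=7(94)=102
lo=2(23)+hi=7(94)=117

Yes: 23+94=117


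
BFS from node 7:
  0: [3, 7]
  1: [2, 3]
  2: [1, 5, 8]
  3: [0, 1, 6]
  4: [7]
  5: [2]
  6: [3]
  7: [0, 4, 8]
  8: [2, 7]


Visit 7, enqueue [0, 4, 8]
Visit 0, enqueue [3]
Visit 4, enqueue []
Visit 8, enqueue [2]
Visit 3, enqueue [1, 6]
Visit 2, enqueue [5]
Visit 1, enqueue []
Visit 6, enqueue []
Visit 5, enqueue []

BFS order: [7, 0, 4, 8, 3, 2, 1, 6, 5]


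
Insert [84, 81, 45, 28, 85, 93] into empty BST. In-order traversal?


Insert 84: root
Insert 81: L from 84
Insert 45: L from 84 -> L from 81
Insert 28: L from 84 -> L from 81 -> L from 45
Insert 85: R from 84
Insert 93: R from 84 -> R from 85

In-order: [28, 45, 81, 84, 85, 93]


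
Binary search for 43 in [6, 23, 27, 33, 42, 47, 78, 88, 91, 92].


Step 1: lo=0, hi=9, mid=4, val=42
Step 2: lo=5, hi=9, mid=7, val=88
Step 3: lo=5, hi=6, mid=5, val=47

Not found


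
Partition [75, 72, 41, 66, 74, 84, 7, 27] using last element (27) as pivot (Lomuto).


Pivot: 27
  7 <= 27: swap -> [7, 72, 41, 66, 74, 84, 75, 27]
Place pivot at 1: [7, 27, 41, 66, 74, 84, 75, 72]

Partitioned: [7, 27, 41, 66, 74, 84, 75, 72]


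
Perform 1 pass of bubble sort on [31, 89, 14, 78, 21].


Initial: [31, 89, 14, 78, 21]
Pass 1: [31, 14, 78, 21, 89] (3 swaps)

After 1 pass: [31, 14, 78, 21, 89]


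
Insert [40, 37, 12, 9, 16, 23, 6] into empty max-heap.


Insert 40: [40]
Insert 37: [40, 37]
Insert 12: [40, 37, 12]
Insert 9: [40, 37, 12, 9]
Insert 16: [40, 37, 12, 9, 16]
Insert 23: [40, 37, 23, 9, 16, 12]
Insert 6: [40, 37, 23, 9, 16, 12, 6]

Final heap: [40, 37, 23, 9, 16, 12, 6]


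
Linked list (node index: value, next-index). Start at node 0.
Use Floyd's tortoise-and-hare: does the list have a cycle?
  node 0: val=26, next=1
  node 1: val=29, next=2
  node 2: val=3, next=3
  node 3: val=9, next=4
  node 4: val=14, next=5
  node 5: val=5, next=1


Floyd's tortoise (slow, +1) and hare (fast, +2):
  init: slow=0, fast=0
  step 1: slow=1, fast=2
  step 2: slow=2, fast=4
  step 3: slow=3, fast=1
  step 4: slow=4, fast=3
  step 5: slow=5, fast=5
  slow == fast at node 5: cycle detected

Cycle: yes


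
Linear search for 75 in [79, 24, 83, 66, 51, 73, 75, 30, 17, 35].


i=0: 79!=75
i=1: 24!=75
i=2: 83!=75
i=3: 66!=75
i=4: 51!=75
i=5: 73!=75
i=6: 75==75 found!

Found at 6, 7 comps


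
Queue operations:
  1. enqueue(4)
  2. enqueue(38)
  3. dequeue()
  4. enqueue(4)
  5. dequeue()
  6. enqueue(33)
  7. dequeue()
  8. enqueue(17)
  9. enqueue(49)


enqueue(4) -> [4]
enqueue(38) -> [4, 38]
dequeue()->4, [38]
enqueue(4) -> [38, 4]
dequeue()->38, [4]
enqueue(33) -> [4, 33]
dequeue()->4, [33]
enqueue(17) -> [33, 17]
enqueue(49) -> [33, 17, 49]

Final queue: [33, 17, 49]


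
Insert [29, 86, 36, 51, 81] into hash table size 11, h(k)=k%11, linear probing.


Insert 29: h=7 -> slot 7
Insert 86: h=9 -> slot 9
Insert 36: h=3 -> slot 3
Insert 51: h=7, 1 probes -> slot 8
Insert 81: h=4 -> slot 4

Table: [None, None, None, 36, 81, None, None, 29, 51, 86, None]


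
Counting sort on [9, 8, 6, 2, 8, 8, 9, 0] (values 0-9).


Input: [9, 8, 6, 2, 8, 8, 9, 0]
Counts: [1, 0, 1, 0, 0, 0, 1, 0, 3, 2]

Sorted: [0, 2, 6, 8, 8, 8, 9, 9]


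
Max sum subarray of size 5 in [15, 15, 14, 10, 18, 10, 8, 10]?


[0:5]: 72
[1:6]: 67
[2:7]: 60
[3:8]: 56

Max: 72 at [0:5]


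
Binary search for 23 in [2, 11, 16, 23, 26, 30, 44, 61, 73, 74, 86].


Step 1: lo=0, hi=10, mid=5, val=30
Step 2: lo=0, hi=4, mid=2, val=16
Step 3: lo=3, hi=4, mid=3, val=23

Found at index 3


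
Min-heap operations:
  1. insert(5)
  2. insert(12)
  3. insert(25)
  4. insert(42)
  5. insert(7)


insert(5) -> [5]
insert(12) -> [5, 12]
insert(25) -> [5, 12, 25]
insert(42) -> [5, 12, 25, 42]
insert(7) -> [5, 7, 25, 42, 12]

Final heap: [5, 7, 25, 42, 12]


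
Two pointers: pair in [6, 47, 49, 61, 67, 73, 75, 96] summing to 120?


lo=0(6)+hi=7(96)=102
lo=1(47)+hi=7(96)=143
lo=1(47)+hi=6(75)=122
lo=1(47)+hi=5(73)=120

Yes: 47+73=120


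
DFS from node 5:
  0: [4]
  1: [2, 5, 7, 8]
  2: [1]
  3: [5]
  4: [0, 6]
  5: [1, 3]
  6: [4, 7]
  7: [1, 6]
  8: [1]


Visit 5, push [3, 1]
Visit 1, push [8, 7, 2]
Visit 2, push []
Visit 7, push [6]
Visit 6, push [4]
Visit 4, push [0]
Visit 0, push []
Visit 8, push []
Visit 3, push []

DFS order: [5, 1, 2, 7, 6, 4, 0, 8, 3]


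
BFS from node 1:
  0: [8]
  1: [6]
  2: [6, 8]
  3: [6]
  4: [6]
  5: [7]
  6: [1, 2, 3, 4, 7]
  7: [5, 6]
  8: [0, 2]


Visit 1, enqueue [6]
Visit 6, enqueue [2, 3, 4, 7]
Visit 2, enqueue [8]
Visit 3, enqueue []
Visit 4, enqueue []
Visit 7, enqueue [5]
Visit 8, enqueue [0]
Visit 5, enqueue []
Visit 0, enqueue []

BFS order: [1, 6, 2, 3, 4, 7, 8, 5, 0]


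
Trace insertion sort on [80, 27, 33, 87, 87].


Initial: [80, 27, 33, 87, 87]
Insert 27: [27, 80, 33, 87, 87]
Insert 33: [27, 33, 80, 87, 87]
Insert 87: [27, 33, 80, 87, 87]
Insert 87: [27, 33, 80, 87, 87]

Sorted: [27, 33, 80, 87, 87]


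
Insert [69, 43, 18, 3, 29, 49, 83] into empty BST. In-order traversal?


Insert 69: root
Insert 43: L from 69
Insert 18: L from 69 -> L from 43
Insert 3: L from 69 -> L from 43 -> L from 18
Insert 29: L from 69 -> L from 43 -> R from 18
Insert 49: L from 69 -> R from 43
Insert 83: R from 69

In-order: [3, 18, 29, 43, 49, 69, 83]


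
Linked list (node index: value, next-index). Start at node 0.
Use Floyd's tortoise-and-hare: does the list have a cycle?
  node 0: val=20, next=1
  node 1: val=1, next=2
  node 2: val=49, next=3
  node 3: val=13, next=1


Floyd's tortoise (slow, +1) and hare (fast, +2):
  init: slow=0, fast=0
  step 1: slow=1, fast=2
  step 2: slow=2, fast=1
  step 3: slow=3, fast=3
  slow == fast at node 3: cycle detected

Cycle: yes


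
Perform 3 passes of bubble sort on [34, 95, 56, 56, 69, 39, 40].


Initial: [34, 95, 56, 56, 69, 39, 40]
Pass 1: [34, 56, 56, 69, 39, 40, 95] (5 swaps)
Pass 2: [34, 56, 56, 39, 40, 69, 95] (2 swaps)
Pass 3: [34, 56, 39, 40, 56, 69, 95] (2 swaps)

After 3 passes: [34, 56, 39, 40, 56, 69, 95]


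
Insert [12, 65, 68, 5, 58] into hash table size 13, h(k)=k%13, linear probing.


Insert 12: h=12 -> slot 12
Insert 65: h=0 -> slot 0
Insert 68: h=3 -> slot 3
Insert 5: h=5 -> slot 5
Insert 58: h=6 -> slot 6

Table: [65, None, None, 68, None, 5, 58, None, None, None, None, None, 12]


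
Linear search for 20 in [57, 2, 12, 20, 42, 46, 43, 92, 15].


i=0: 57!=20
i=1: 2!=20
i=2: 12!=20
i=3: 20==20 found!

Found at 3, 4 comps


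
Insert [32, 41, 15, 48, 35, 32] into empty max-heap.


Insert 32: [32]
Insert 41: [41, 32]
Insert 15: [41, 32, 15]
Insert 48: [48, 41, 15, 32]
Insert 35: [48, 41, 15, 32, 35]
Insert 32: [48, 41, 32, 32, 35, 15]

Final heap: [48, 41, 32, 32, 35, 15]


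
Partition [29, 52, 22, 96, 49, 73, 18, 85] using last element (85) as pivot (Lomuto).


Pivot: 85
  29 <= 85: advance i (no swap)
  52 <= 85: advance i (no swap)
  22 <= 85: advance i (no swap)
  49 <= 85: swap -> [29, 52, 22, 49, 96, 73, 18, 85]
  73 <= 85: swap -> [29, 52, 22, 49, 73, 96, 18, 85]
  18 <= 85: swap -> [29, 52, 22, 49, 73, 18, 96, 85]
Place pivot at 6: [29, 52, 22, 49, 73, 18, 85, 96]

Partitioned: [29, 52, 22, 49, 73, 18, 85, 96]


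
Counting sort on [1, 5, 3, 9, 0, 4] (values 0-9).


Input: [1, 5, 3, 9, 0, 4]
Counts: [1, 1, 0, 1, 1, 1, 0, 0, 0, 1]

Sorted: [0, 1, 3, 4, 5, 9]


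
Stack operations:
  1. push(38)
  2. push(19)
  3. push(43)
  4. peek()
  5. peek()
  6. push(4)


push(38) -> [38]
push(19) -> [38, 19]
push(43) -> [38, 19, 43]
peek()->43
peek()->43
push(4) -> [38, 19, 43, 4]

Final stack: [38, 19, 43, 4]


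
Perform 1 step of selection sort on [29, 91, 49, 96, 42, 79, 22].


Initial: [29, 91, 49, 96, 42, 79, 22]
Step 1: min=22 at 6
  Swap: [22, 91, 49, 96, 42, 79, 29]

After 1 step: [22, 91, 49, 96, 42, 79, 29]


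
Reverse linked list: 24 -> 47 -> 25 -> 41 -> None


Step 1: curr=24, set curr.next=prev(None) | reversed so far: 24
Step 2: curr=47, set curr.next=prev(24) | reversed so far: 47 -> 24
Step 3: curr=25, set curr.next=prev(47) | reversed so far: 25 -> 47 -> 24
Step 4: curr=41, set curr.next=prev(25) | reversed so far: 41 -> 25 -> 47 -> 24

41 -> 25 -> 47 -> 24 -> None


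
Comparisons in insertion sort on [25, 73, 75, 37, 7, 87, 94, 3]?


Algorithm: insertion sort
Input: [25, 73, 75, 37, 7, 87, 94, 3]
Sorted: [3, 7, 25, 37, 73, 75, 87, 94]

18


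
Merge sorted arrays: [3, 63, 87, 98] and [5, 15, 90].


Take 3 from A
Take 5 from B
Take 15 from B
Take 63 from A
Take 87 from A
Take 90 from B

Merged: [3, 5, 15, 63, 87, 90, 98]


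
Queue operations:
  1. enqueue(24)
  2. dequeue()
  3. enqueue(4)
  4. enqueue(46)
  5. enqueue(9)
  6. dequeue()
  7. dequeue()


enqueue(24) -> [24]
dequeue()->24, []
enqueue(4) -> [4]
enqueue(46) -> [4, 46]
enqueue(9) -> [4, 46, 9]
dequeue()->4, [46, 9]
dequeue()->46, [9]

Final queue: [9]


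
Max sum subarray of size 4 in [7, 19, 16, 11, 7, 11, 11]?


[0:4]: 53
[1:5]: 53
[2:6]: 45
[3:7]: 40

Max: 53 at [0:4]


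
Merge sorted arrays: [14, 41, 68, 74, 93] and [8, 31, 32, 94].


Take 8 from B
Take 14 from A
Take 31 from B
Take 32 from B
Take 41 from A
Take 68 from A
Take 74 from A
Take 93 from A

Merged: [8, 14, 31, 32, 41, 68, 74, 93, 94]


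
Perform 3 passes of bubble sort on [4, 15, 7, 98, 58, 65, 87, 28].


Initial: [4, 15, 7, 98, 58, 65, 87, 28]
Pass 1: [4, 7, 15, 58, 65, 87, 28, 98] (5 swaps)
Pass 2: [4, 7, 15, 58, 65, 28, 87, 98] (1 swaps)
Pass 3: [4, 7, 15, 58, 28, 65, 87, 98] (1 swaps)

After 3 passes: [4, 7, 15, 58, 28, 65, 87, 98]


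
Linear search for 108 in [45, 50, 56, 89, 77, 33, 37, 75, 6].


i=0: 45!=108
i=1: 50!=108
i=2: 56!=108
i=3: 89!=108
i=4: 77!=108
i=5: 33!=108
i=6: 37!=108
i=7: 75!=108
i=8: 6!=108

Not found, 9 comps


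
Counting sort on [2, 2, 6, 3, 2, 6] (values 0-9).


Input: [2, 2, 6, 3, 2, 6]
Counts: [0, 0, 3, 1, 0, 0, 2, 0, 0, 0]

Sorted: [2, 2, 2, 3, 6, 6]


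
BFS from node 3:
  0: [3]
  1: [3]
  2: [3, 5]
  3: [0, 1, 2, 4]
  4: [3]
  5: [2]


Visit 3, enqueue [0, 1, 2, 4]
Visit 0, enqueue []
Visit 1, enqueue []
Visit 2, enqueue [5]
Visit 4, enqueue []
Visit 5, enqueue []

BFS order: [3, 0, 1, 2, 4, 5]


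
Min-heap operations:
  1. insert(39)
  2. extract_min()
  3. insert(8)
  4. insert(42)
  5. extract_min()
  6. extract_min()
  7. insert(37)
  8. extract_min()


insert(39) -> [39]
extract_min()->39, []
insert(8) -> [8]
insert(42) -> [8, 42]
extract_min()->8, [42]
extract_min()->42, []
insert(37) -> [37]
extract_min()->37, []

Final heap: []


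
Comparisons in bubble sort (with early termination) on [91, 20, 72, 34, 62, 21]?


Algorithm: bubble sort (with early termination)
Input: [91, 20, 72, 34, 62, 21]
Sorted: [20, 21, 34, 62, 72, 91]

15


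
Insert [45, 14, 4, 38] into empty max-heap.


Insert 45: [45]
Insert 14: [45, 14]
Insert 4: [45, 14, 4]
Insert 38: [45, 38, 4, 14]

Final heap: [45, 38, 4, 14]


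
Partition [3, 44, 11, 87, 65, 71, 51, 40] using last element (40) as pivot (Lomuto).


Pivot: 40
  3 <= 40: advance i (no swap)
  11 <= 40: swap -> [3, 11, 44, 87, 65, 71, 51, 40]
Place pivot at 2: [3, 11, 40, 87, 65, 71, 51, 44]

Partitioned: [3, 11, 40, 87, 65, 71, 51, 44]


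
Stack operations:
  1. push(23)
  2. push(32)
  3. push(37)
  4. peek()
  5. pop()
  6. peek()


push(23) -> [23]
push(32) -> [23, 32]
push(37) -> [23, 32, 37]
peek()->37
pop()->37, [23, 32]
peek()->32

Final stack: [23, 32]


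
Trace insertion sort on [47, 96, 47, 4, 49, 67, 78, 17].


Initial: [47, 96, 47, 4, 49, 67, 78, 17]
Insert 96: [47, 96, 47, 4, 49, 67, 78, 17]
Insert 47: [47, 47, 96, 4, 49, 67, 78, 17]
Insert 4: [4, 47, 47, 96, 49, 67, 78, 17]
Insert 49: [4, 47, 47, 49, 96, 67, 78, 17]
Insert 67: [4, 47, 47, 49, 67, 96, 78, 17]
Insert 78: [4, 47, 47, 49, 67, 78, 96, 17]
Insert 17: [4, 17, 47, 47, 49, 67, 78, 96]

Sorted: [4, 17, 47, 47, 49, 67, 78, 96]


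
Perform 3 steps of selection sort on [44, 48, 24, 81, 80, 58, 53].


Initial: [44, 48, 24, 81, 80, 58, 53]
Step 1: min=24 at 2
  Swap: [24, 48, 44, 81, 80, 58, 53]
Step 2: min=44 at 2
  Swap: [24, 44, 48, 81, 80, 58, 53]
Step 3: min=48 at 2
  Swap: [24, 44, 48, 81, 80, 58, 53]

After 3 steps: [24, 44, 48, 81, 80, 58, 53]


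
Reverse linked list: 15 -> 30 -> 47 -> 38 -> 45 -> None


Step 1: curr=15, set curr.next=prev(None) | reversed so far: 15
Step 2: curr=30, set curr.next=prev(15) | reversed so far: 30 -> 15
Step 3: curr=47, set curr.next=prev(30) | reversed so far: 47 -> 30 -> 15
Step 4: curr=38, set curr.next=prev(47) | reversed so far: 38 -> 47 -> 30 -> 15
Step 5: curr=45, set curr.next=prev(38) | reversed so far: 45 -> 38 -> 47 -> 30 -> 15

45 -> 38 -> 47 -> 30 -> 15 -> None


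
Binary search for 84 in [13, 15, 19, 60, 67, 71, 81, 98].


Step 1: lo=0, hi=7, mid=3, val=60
Step 2: lo=4, hi=7, mid=5, val=71
Step 3: lo=6, hi=7, mid=6, val=81
Step 4: lo=7, hi=7, mid=7, val=98

Not found


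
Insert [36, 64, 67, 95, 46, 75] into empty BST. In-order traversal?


Insert 36: root
Insert 64: R from 36
Insert 67: R from 36 -> R from 64
Insert 95: R from 36 -> R from 64 -> R from 67
Insert 46: R from 36 -> L from 64
Insert 75: R from 36 -> R from 64 -> R from 67 -> L from 95

In-order: [36, 46, 64, 67, 75, 95]


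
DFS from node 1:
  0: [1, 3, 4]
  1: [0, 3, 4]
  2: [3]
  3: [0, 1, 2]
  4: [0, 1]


Visit 1, push [4, 3, 0]
Visit 0, push [4, 3]
Visit 3, push [2]
Visit 2, push []
Visit 4, push []

DFS order: [1, 0, 3, 2, 4]
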